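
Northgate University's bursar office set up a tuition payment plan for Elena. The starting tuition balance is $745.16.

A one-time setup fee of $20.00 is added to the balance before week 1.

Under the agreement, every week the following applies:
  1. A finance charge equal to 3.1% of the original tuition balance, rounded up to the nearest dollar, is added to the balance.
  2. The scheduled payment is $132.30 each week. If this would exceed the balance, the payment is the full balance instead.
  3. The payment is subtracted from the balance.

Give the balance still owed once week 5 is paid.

$223.66

# | Opening | Interest | Payment | End bal
1 | $765.16 | $24.00 | $132.30 | $656.86
2 | $656.86 | $24.00 | $132.30 | $548.56
3 | $548.56 | $24.00 | $132.30 | $440.26
4 | $440.26 | $24.00 | $132.30 | $331.96
5 | $331.96 | $24.00 | $132.30 | $223.66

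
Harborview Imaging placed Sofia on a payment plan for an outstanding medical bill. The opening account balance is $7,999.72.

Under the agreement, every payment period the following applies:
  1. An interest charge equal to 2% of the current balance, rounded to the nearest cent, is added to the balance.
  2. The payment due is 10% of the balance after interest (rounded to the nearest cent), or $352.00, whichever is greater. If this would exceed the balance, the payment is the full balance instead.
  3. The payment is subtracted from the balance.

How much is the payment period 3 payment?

$687.64

Payment period 1: $7,999.72 +$159.99 interest = $8,159.71; pay $815.97 → $7,343.74
Payment period 2: $7,343.74 +$146.87 interest = $7,490.61; pay $749.06 → $6,741.55
Payment period 3: $6,741.55 +$134.83 interest = $6,876.38; pay $687.64 → $6,188.74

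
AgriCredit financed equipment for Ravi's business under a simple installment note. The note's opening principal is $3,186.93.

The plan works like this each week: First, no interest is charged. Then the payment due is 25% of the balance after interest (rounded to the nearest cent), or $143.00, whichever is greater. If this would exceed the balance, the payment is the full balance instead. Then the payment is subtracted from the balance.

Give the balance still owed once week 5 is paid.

Week 1: $3,186.93 − $796.73 → $2,390.20
Week 2: $2,390.20 − $597.55 → $1,792.65
Week 3: $1,792.65 − $448.16 → $1,344.49
Week 4: $1,344.49 − $336.12 → $1,008.37
Week 5: $1,008.37 − $252.09 → $756.28

$756.28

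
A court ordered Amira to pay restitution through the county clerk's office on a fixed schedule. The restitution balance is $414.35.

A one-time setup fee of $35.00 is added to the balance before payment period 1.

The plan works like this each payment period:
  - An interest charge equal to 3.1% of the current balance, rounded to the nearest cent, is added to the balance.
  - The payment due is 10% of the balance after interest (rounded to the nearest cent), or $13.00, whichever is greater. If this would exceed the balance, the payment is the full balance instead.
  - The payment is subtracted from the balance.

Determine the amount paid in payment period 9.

Payment period 1: opening $449.35; interest $13.93 → $463.28; payment $46.33; balance $416.95
Payment period 2: opening $416.95; interest $12.93 → $429.88; payment $42.99; balance $386.89
Payment period 3: opening $386.89; interest $11.99 → $398.88; payment $39.89; balance $358.99
Payment period 4: opening $358.99; interest $11.13 → $370.12; payment $37.01; balance $333.11
Payment period 5: opening $333.11; interest $10.33 → $343.44; payment $34.34; balance $309.10
Payment period 6: opening $309.10; interest $9.58 → $318.68; payment $31.87; balance $286.81
Payment period 7: opening $286.81; interest $8.89 → $295.70; payment $29.57; balance $266.13
Payment period 8: opening $266.13; interest $8.25 → $274.38; payment $27.44; balance $246.94
Payment period 9: opening $246.94; interest $7.66 → $254.60; payment $25.46; balance $229.14

$25.46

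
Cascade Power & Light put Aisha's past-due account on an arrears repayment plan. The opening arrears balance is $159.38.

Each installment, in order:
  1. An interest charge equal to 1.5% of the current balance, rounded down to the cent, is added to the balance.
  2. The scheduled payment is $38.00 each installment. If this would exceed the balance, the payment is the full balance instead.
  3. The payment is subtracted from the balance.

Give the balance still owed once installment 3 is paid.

Installment 1: $159.38 +$2.39 interest = $161.77; pay $38.00 → $123.77
Installment 2: $123.77 +$1.85 interest = $125.62; pay $38.00 → $87.62
Installment 3: $87.62 +$1.31 interest = $88.93; pay $38.00 → $50.93

$50.93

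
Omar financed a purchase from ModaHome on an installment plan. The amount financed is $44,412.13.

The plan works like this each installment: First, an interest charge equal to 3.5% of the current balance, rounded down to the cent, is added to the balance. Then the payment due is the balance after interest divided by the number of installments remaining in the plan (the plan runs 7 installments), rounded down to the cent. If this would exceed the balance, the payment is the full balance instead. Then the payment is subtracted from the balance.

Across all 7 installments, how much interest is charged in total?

# | Opening | Interest | Payment | End bal
1 | $44,412.13 | $1,554.42 | $6,566.65 | $39,399.90
2 | $39,399.90 | $1,378.99 | $6,796.48 | $33,982.41
3 | $33,982.41 | $1,189.38 | $7,034.35 | $28,137.44
4 | $28,137.44 | $984.81 | $7,280.56 | $21,841.69
5 | $21,841.69 | $764.45 | $7,535.38 | $15,070.76
6 | $15,070.76 | $527.47 | $7,799.11 | $7,799.12
7 | $7,799.12 | $272.96 | $8,072.08 | $0.00
Total interest: $1,554.42 + $1,378.99 + $1,189.38 + $984.81 + $764.45 + $527.47 + $272.96 = $6,672.48

$6,672.48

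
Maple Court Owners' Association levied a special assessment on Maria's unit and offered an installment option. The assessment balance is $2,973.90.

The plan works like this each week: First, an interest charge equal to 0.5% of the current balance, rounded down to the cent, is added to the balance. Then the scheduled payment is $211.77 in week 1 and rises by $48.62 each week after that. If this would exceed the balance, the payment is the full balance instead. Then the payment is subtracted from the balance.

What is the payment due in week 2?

$260.39

Week 1: opening $2,973.90; interest $14.86 → $2,988.76; payment $211.77; balance $2,776.99
Week 2: opening $2,776.99; interest $13.88 → $2,790.87; payment $260.39; balance $2,530.48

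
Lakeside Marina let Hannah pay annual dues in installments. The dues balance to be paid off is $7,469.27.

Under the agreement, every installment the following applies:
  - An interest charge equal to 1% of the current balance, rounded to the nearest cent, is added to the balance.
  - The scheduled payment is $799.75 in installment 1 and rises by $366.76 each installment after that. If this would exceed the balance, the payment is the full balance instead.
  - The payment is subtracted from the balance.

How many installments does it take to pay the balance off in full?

6

# | Opening | Interest | Payment | End bal
1 | $7,469.27 | $74.69 | $799.75 | $6,744.21
2 | $6,744.21 | $67.44 | $1,166.51 | $5,645.14
3 | $5,645.14 | $56.45 | $1,533.27 | $4,168.32
4 | $4,168.32 | $41.68 | $1,900.03 | $2,309.97
5 | $2,309.97 | $23.10 | $2,266.79 | $66.28
6 | $66.28 | $0.66 | $66.94 | $0.00
Balance reaches $0.00 in installment 6.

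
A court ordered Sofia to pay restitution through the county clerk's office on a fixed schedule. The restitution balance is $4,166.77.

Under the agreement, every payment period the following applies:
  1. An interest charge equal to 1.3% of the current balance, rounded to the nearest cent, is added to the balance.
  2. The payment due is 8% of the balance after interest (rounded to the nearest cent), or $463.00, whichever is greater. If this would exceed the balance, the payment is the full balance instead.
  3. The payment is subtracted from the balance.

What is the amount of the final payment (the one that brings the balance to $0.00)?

# | Opening | Interest | Payment | End bal
1 | $4,166.77 | $54.17 | $463.00 | $3,757.94
2 | $3,757.94 | $48.85 | $463.00 | $3,343.79
3 | $3,343.79 | $43.47 | $463.00 | $2,924.26
4 | $2,924.26 | $38.02 | $463.00 | $2,499.28
5 | $2,499.28 | $32.49 | $463.00 | $2,068.77
6 | $2,068.77 | $26.89 | $463.00 | $1,632.66
7 | $1,632.66 | $21.22 | $463.00 | $1,190.88
8 | $1,190.88 | $15.48 | $463.00 | $743.36
9 | $743.36 | $9.66 | $463.00 | $290.02
10 | $290.02 | $3.77 | $293.79 | $0.00

$293.79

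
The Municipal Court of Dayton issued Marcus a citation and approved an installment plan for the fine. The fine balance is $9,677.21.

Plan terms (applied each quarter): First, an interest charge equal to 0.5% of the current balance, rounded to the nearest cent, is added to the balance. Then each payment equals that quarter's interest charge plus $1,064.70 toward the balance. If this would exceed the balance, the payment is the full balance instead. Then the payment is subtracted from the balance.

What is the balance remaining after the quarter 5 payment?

$4,353.71

# | Opening | Interest | Payment | End bal
1 | $9,677.21 | $48.39 | $1,113.09 | $8,612.51
2 | $8,612.51 | $43.06 | $1,107.76 | $7,547.81
3 | $7,547.81 | $37.74 | $1,102.44 | $6,483.11
4 | $6,483.11 | $32.42 | $1,097.12 | $5,418.41
5 | $5,418.41 | $27.09 | $1,091.79 | $4,353.71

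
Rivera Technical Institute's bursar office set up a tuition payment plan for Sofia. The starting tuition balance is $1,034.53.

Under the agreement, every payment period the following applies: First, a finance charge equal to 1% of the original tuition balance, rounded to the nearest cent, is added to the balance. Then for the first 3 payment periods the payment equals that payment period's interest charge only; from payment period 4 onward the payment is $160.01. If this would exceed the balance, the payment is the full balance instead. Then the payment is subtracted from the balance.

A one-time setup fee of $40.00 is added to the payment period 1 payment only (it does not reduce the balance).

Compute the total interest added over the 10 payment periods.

$103.50

# | Opening | Interest | Payment | Fee | End bal
1 | $1,034.53 | $10.35 | $10.35 | $40.00 | $1,034.53
2 | $1,034.53 | $10.35 | $10.35 | — | $1,034.53
3 | $1,034.53 | $10.35 | $10.35 | — | $1,034.53
4 | $1,034.53 | $10.35 | $160.01 | — | $884.87
5 | $884.87 | $10.35 | $160.01 | — | $735.21
6 | $735.21 | $10.35 | $160.01 | — | $585.55
7 | $585.55 | $10.35 | $160.01 | — | $435.89
8 | $435.89 | $10.35 | $160.01 | — | $286.23
9 | $286.23 | $10.35 | $160.01 | — | $136.57
10 | $136.57 | $10.35 | $146.92 | — | $0.00
Total interest: $10.35 + $10.35 + $10.35 + $10.35 + $10.35 + $10.35 + $10.35 + $10.35 + $10.35 + $10.35 = $103.50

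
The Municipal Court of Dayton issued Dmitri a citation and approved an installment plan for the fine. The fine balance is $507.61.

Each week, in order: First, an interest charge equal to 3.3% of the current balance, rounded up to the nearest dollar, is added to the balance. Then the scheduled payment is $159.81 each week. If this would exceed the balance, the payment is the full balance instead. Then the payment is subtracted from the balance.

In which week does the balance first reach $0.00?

4

Week 1: $507.61 +$17.00 interest = $524.61; pay $159.81 → $364.80
Week 2: $364.80 +$13.00 interest = $377.80; pay $159.81 → $217.99
Week 3: $217.99 +$8.00 interest = $225.99; pay $159.81 → $66.18
Week 4: $66.18 +$3.00 interest = $69.18; pay $69.18 → $0.00
Balance reaches $0.00 in week 4.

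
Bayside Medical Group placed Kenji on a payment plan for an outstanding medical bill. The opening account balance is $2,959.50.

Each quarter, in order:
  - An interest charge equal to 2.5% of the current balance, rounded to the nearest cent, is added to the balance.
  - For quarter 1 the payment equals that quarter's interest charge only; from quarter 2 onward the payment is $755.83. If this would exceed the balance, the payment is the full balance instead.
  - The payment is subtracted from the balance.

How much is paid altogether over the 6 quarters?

$3,228.65

Quarter 1: opening $2,959.50; interest $73.99 → $3,033.49; payment $73.99; balance $2,959.50
Quarter 2: opening $2,959.50; interest $73.99 → $3,033.49; payment $755.83; balance $2,277.66
Quarter 3: opening $2,277.66; interest $56.94 → $2,334.60; payment $755.83; balance $1,578.77
Quarter 4: opening $1,578.77; interest $39.47 → $1,618.24; payment $755.83; balance $862.41
Quarter 5: opening $862.41; interest $21.56 → $883.97; payment $755.83; balance $128.14
Quarter 6: opening $128.14; interest $3.20 → $131.34; payment $131.34; balance $0.00
Total paid: $3,228.65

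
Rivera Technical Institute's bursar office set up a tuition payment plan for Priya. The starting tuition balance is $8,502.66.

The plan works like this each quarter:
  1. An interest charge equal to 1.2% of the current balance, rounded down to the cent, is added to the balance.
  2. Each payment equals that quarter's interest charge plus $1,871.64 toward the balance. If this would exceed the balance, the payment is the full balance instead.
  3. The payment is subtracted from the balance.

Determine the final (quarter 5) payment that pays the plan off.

Quarter 1: opening $8,502.66; interest $102.03 → $8,604.69; payment $1,973.67; balance $6,631.02
Quarter 2: opening $6,631.02; interest $79.57 → $6,710.59; payment $1,951.21; balance $4,759.38
Quarter 3: opening $4,759.38; interest $57.11 → $4,816.49; payment $1,928.75; balance $2,887.74
Quarter 4: opening $2,887.74; interest $34.65 → $2,922.39; payment $1,906.29; balance $1,016.10
Quarter 5: opening $1,016.10; interest $12.19 → $1,028.29; payment $1,028.29; balance $0.00

$1,028.29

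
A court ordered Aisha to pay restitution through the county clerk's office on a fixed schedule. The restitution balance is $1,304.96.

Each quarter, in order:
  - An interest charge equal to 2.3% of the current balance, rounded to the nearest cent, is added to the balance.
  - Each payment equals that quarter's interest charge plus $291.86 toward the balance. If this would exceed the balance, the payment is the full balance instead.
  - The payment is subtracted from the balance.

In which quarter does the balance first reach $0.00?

Quarter 1: opening $1,304.96; interest $30.01 → $1,334.97; payment $321.87; balance $1,013.10
Quarter 2: opening $1,013.10; interest $23.30 → $1,036.40; payment $315.16; balance $721.24
Quarter 3: opening $721.24; interest $16.59 → $737.83; payment $308.45; balance $429.38
Quarter 4: opening $429.38; interest $9.88 → $439.26; payment $301.74; balance $137.52
Quarter 5: opening $137.52; interest $3.16 → $140.68; payment $140.68; balance $0.00
Balance reaches $0.00 in quarter 5.

5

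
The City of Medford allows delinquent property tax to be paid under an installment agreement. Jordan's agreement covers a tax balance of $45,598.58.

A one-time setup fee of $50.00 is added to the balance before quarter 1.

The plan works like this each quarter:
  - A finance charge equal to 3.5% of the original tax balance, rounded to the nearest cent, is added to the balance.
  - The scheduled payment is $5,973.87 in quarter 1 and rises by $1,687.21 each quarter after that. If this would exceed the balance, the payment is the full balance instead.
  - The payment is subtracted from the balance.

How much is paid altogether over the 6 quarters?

Quarter 1: opening $45,648.58; interest $1,595.95 → $47,244.53; payment $5,973.87; balance $41,270.66
Quarter 2: opening $41,270.66; interest $1,595.95 → $42,866.61; payment $7,661.08; balance $35,205.53
Quarter 3: opening $35,205.53; interest $1,595.95 → $36,801.48; payment $9,348.29; balance $27,453.19
Quarter 4: opening $27,453.19; interest $1,595.95 → $29,049.14; payment $11,035.50; balance $18,013.64
Quarter 5: opening $18,013.64; interest $1,595.95 → $19,609.59; payment $12,722.71; balance $6,886.88
Quarter 6: opening $6,886.88; interest $1,595.95 → $8,482.83; payment $8,482.83; balance $0.00
Total paid: $55,224.28

$55,224.28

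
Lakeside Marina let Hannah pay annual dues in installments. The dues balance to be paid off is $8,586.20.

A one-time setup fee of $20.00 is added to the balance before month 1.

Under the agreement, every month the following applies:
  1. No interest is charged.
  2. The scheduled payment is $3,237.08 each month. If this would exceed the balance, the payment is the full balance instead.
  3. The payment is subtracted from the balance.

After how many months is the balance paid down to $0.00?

3

Month 1: $8,606.20 − $3,237.08 → $5,369.12
Month 2: $5,369.12 − $3,237.08 → $2,132.04
Month 3: $2,132.04 − $2,132.04 → $0.00
Balance reaches $0.00 in month 3.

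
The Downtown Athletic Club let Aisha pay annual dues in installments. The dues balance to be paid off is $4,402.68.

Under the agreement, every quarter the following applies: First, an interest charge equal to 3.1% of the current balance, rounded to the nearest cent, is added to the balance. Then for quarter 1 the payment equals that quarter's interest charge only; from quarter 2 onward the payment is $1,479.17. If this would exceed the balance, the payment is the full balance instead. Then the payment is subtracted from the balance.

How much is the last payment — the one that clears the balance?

# | Opening | Interest | Payment | End bal
1 | $4,402.68 | $136.48 | $136.48 | $4,402.68
2 | $4,402.68 | $136.48 | $1,479.17 | $3,059.99
3 | $3,059.99 | $94.86 | $1,479.17 | $1,675.68
4 | $1,675.68 | $51.95 | $1,479.17 | $248.46
5 | $248.46 | $7.70 | $256.16 | $0.00

$256.16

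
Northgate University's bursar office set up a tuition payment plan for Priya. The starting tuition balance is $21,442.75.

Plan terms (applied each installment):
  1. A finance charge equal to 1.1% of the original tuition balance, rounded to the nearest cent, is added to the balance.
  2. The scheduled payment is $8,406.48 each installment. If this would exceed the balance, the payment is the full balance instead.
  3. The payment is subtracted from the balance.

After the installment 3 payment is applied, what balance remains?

# | Opening | Interest | Payment | End bal
1 | $21,442.75 | $235.87 | $8,406.48 | $13,272.14
2 | $13,272.14 | $235.87 | $8,406.48 | $5,101.53
3 | $5,101.53 | $235.87 | $5,337.40 | $0.00

$0.00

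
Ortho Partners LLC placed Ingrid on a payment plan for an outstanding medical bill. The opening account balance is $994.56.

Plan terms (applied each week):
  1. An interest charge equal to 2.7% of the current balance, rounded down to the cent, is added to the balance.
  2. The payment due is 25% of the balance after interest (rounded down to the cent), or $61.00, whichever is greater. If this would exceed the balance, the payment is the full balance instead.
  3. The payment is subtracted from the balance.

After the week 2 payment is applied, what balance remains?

Week 1: opening $994.56; interest $26.85 → $1,021.41; payment $255.35; balance $766.06
Week 2: opening $766.06; interest $20.68 → $786.74; payment $196.68; balance $590.06

$590.06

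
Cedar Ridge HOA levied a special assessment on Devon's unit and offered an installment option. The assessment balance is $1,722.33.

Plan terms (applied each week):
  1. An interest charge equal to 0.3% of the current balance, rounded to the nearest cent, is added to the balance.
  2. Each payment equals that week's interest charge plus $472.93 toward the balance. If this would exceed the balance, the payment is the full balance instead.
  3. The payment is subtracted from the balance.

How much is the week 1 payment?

Week 1: $1,722.33 +$5.17 interest = $1,727.50; pay $478.10 → $1,249.40

$478.10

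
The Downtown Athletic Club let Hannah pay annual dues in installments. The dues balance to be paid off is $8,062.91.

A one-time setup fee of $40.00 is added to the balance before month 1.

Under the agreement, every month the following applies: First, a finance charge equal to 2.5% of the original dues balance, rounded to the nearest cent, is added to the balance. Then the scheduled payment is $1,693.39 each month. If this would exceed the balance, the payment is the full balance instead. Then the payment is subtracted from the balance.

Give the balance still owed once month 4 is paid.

Month 1: opening $8,102.91; interest $201.57 → $8,304.48; payment $1,693.39; balance $6,611.09
Month 2: opening $6,611.09; interest $201.57 → $6,812.66; payment $1,693.39; balance $5,119.27
Month 3: opening $5,119.27; interest $201.57 → $5,320.84; payment $1,693.39; balance $3,627.45
Month 4: opening $3,627.45; interest $201.57 → $3,829.02; payment $1,693.39; balance $2,135.63

$2,135.63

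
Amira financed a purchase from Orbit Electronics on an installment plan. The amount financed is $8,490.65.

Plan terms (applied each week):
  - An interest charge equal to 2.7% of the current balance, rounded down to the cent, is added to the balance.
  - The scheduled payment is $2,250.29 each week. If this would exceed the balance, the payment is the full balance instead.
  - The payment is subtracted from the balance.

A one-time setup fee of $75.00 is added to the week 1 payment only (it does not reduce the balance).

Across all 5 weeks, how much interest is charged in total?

$585.59

Week 1: opening $8,490.65; interest $229.24 → $8,719.89; payment $2,250.29 (+ $75.00 fee); balance $6,469.60
Week 2: opening $6,469.60; interest $174.67 → $6,644.27; payment $2,250.29; balance $4,393.98
Week 3: opening $4,393.98; interest $118.63 → $4,512.61; payment $2,250.29; balance $2,262.32
Week 4: opening $2,262.32; interest $61.08 → $2,323.40; payment $2,250.29; balance $73.11
Week 5: opening $73.11; interest $1.97 → $75.08; payment $75.08; balance $0.00
Total interest: $229.24 + $174.67 + $118.63 + $61.08 + $1.97 = $585.59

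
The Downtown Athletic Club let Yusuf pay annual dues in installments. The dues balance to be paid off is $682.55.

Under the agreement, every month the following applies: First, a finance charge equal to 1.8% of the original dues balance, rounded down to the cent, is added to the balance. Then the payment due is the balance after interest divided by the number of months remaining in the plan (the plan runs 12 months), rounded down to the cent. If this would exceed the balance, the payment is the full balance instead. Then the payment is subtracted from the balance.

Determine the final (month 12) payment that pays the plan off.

Month 1: opening $682.55; interest $12.28 → $694.83; payment $57.90; balance $636.93
Month 2: opening $636.93; interest $12.28 → $649.21; payment $59.01; balance $590.20
Month 3: opening $590.20; interest $12.28 → $602.48; payment $60.24; balance $542.24
Month 4: opening $542.24; interest $12.28 → $554.52; payment $61.61; balance $492.91
Month 5: opening $492.91; interest $12.28 → $505.19; payment $63.14; balance $442.05
Month 6: opening $442.05; interest $12.28 → $454.33; payment $64.90; balance $389.43
Month 7: opening $389.43; interest $12.28 → $401.71; payment $66.95; balance $334.76
Month 8: opening $334.76; interest $12.28 → $347.04; payment $69.40; balance $277.64
Month 9: opening $277.64; interest $12.28 → $289.92; payment $72.48; balance $217.44
Month 10: opening $217.44; interest $12.28 → $229.72; payment $76.57; balance $153.15
Month 11: opening $153.15; interest $12.28 → $165.43; payment $82.71; balance $82.72
Month 12: opening $82.72; interest $12.28 → $95.00; payment $95.00; balance $0.00

$95.00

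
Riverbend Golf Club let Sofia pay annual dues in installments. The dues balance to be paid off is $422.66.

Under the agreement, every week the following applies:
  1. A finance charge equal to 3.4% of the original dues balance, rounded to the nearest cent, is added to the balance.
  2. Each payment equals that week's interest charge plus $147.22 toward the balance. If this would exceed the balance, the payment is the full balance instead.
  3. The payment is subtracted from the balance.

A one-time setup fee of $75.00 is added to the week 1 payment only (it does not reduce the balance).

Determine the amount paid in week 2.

Week 1: opening $422.66; interest $14.37 → $437.03; payment $161.59 (+ $75.00 fee); balance $275.44
Week 2: opening $275.44; interest $14.37 → $289.81; payment $161.59; balance $128.22

$161.59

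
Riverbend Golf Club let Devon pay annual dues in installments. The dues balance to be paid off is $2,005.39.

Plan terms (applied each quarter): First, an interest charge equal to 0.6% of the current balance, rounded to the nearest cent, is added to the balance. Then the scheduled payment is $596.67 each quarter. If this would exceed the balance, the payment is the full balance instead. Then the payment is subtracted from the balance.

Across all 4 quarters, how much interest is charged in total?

Quarter 1: opening $2,005.39; interest $12.03 → $2,017.42; payment $596.67; balance $1,420.75
Quarter 2: opening $1,420.75; interest $8.52 → $1,429.27; payment $596.67; balance $832.60
Quarter 3: opening $832.60; interest $5.00 → $837.60; payment $596.67; balance $240.93
Quarter 4: opening $240.93; interest $1.45 → $242.38; payment $242.38; balance $0.00
Total interest: $12.03 + $8.52 + $5.00 + $1.45 = $27.00

$27.00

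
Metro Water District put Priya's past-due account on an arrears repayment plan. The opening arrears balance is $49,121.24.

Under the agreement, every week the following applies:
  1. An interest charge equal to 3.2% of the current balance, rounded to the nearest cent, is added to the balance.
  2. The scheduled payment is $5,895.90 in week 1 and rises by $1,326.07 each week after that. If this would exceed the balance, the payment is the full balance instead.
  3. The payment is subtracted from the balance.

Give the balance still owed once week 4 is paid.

Week 1: opening $49,121.24; interest $1,571.88 → $50,693.12; payment $5,895.90; balance $44,797.22
Week 2: opening $44,797.22; interest $1,433.51 → $46,230.73; payment $7,221.97; balance $39,008.76
Week 3: opening $39,008.76; interest $1,248.28 → $40,257.04; payment $8,548.04; balance $31,709.00
Week 4: opening $31,709.00; interest $1,014.69 → $32,723.69; payment $9,874.11; balance $22,849.58

$22,849.58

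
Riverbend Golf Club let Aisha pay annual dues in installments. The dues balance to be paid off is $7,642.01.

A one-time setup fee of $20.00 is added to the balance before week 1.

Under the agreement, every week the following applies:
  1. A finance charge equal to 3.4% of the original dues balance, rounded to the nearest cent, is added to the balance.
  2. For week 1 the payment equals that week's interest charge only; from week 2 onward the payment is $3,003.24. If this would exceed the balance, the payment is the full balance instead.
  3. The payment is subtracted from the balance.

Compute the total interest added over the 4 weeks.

Week 1: opening $7,662.01; interest $259.83 → $7,921.84; payment $259.83; balance $7,662.01
Week 2: opening $7,662.01; interest $259.83 → $7,921.84; payment $3,003.24; balance $4,918.60
Week 3: opening $4,918.60; interest $259.83 → $5,178.43; payment $3,003.24; balance $2,175.19
Week 4: opening $2,175.19; interest $259.83 → $2,435.02; payment $2,435.02; balance $0.00
Total interest: $259.83 + $259.83 + $259.83 + $259.83 = $1,039.32

$1,039.32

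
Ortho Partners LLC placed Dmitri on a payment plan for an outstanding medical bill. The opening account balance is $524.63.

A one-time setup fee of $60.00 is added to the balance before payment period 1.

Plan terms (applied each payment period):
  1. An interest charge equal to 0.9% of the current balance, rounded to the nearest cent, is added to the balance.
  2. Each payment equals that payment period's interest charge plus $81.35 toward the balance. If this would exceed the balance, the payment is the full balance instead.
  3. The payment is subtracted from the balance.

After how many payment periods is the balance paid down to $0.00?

Payment period 1: opening $584.63; interest $5.26 → $589.89; payment $86.61; balance $503.28
Payment period 2: opening $503.28; interest $4.53 → $507.81; payment $85.88; balance $421.93
Payment period 3: opening $421.93; interest $3.80 → $425.73; payment $85.15; balance $340.58
Payment period 4: opening $340.58; interest $3.07 → $343.65; payment $84.42; balance $259.23
Payment period 5: opening $259.23; interest $2.33 → $261.56; payment $83.68; balance $177.88
Payment period 6: opening $177.88; interest $1.60 → $179.48; payment $82.95; balance $96.53
Payment period 7: opening $96.53; interest $0.87 → $97.40; payment $82.22; balance $15.18
Payment period 8: opening $15.18; interest $0.14 → $15.32; payment $15.32; balance $0.00
Balance reaches $0.00 in payment period 8.

8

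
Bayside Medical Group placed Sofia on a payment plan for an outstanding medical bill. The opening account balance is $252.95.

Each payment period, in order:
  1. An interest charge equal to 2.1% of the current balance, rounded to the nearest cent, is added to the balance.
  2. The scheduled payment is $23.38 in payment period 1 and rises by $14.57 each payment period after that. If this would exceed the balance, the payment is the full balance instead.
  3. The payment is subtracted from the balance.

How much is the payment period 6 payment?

$10.15

Payment period 1: opening $252.95; interest $5.31 → $258.26; payment $23.38; balance $234.88
Payment period 2: opening $234.88; interest $4.93 → $239.81; payment $37.95; balance $201.86
Payment period 3: opening $201.86; interest $4.24 → $206.10; payment $52.52; balance $153.58
Payment period 4: opening $153.58; interest $3.23 → $156.81; payment $67.09; balance $89.72
Payment period 5: opening $89.72; interest $1.88 → $91.60; payment $81.66; balance $9.94
Payment period 6: opening $9.94; interest $0.21 → $10.15; payment $10.15; balance $0.00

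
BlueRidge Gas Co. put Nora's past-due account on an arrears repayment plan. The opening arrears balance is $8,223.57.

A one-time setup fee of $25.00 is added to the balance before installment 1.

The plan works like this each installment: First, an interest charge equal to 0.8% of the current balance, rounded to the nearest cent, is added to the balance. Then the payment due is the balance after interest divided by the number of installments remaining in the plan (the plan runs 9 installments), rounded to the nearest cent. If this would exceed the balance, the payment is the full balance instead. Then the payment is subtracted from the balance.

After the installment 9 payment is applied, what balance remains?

Installment 1: $8,248.57 +$65.99 interest = $8,314.56; pay $923.84 → $7,390.72
Installment 2: $7,390.72 +$59.13 interest = $7,449.85; pay $931.23 → $6,518.62
Installment 3: $6,518.62 +$52.15 interest = $6,570.77; pay $938.68 → $5,632.09
Installment 4: $5,632.09 +$45.06 interest = $5,677.15; pay $946.19 → $4,730.96
Installment 5: $4,730.96 +$37.85 interest = $4,768.81; pay $953.76 → $3,815.05
Installment 6: $3,815.05 +$30.52 interest = $3,845.57; pay $961.39 → $2,884.18
Installment 7: $2,884.18 +$23.07 interest = $2,907.25; pay $969.08 → $1,938.17
Installment 8: $1,938.17 +$15.51 interest = $1,953.68; pay $976.84 → $976.84
Installment 9: $976.84 +$7.81 interest = $984.65; pay $984.65 → $0.00

$0.00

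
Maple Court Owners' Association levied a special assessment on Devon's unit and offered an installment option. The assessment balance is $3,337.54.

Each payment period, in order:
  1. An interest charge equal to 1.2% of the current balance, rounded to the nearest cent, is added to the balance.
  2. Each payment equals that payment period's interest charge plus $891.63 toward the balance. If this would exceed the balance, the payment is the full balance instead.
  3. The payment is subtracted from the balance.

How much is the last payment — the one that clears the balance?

$670.60

Payment period 1: $3,337.54 +$40.05 interest = $3,377.59; pay $931.68 → $2,445.91
Payment period 2: $2,445.91 +$29.35 interest = $2,475.26; pay $920.98 → $1,554.28
Payment period 3: $1,554.28 +$18.65 interest = $1,572.93; pay $910.28 → $662.65
Payment period 4: $662.65 +$7.95 interest = $670.60; pay $670.60 → $0.00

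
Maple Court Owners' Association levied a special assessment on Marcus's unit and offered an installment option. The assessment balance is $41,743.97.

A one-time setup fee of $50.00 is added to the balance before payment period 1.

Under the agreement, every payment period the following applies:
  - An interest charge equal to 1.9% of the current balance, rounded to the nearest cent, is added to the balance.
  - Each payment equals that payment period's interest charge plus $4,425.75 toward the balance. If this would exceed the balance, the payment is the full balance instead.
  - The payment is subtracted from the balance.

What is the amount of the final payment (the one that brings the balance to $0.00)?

# | Opening | Interest | Payment | End bal
1 | $41,793.97 | $794.09 | $5,219.84 | $37,368.22
2 | $37,368.22 | $710.00 | $5,135.75 | $32,942.47
3 | $32,942.47 | $625.91 | $5,051.66 | $28,516.72
4 | $28,516.72 | $541.82 | $4,967.57 | $24,090.97
5 | $24,090.97 | $457.73 | $4,883.48 | $19,665.22
6 | $19,665.22 | $373.64 | $4,799.39 | $15,239.47
7 | $15,239.47 | $289.55 | $4,715.30 | $10,813.72
8 | $10,813.72 | $205.46 | $4,631.21 | $6,387.97
9 | $6,387.97 | $121.37 | $4,547.12 | $1,962.22
10 | $1,962.22 | $37.28 | $1,999.50 | $0.00

$1,999.50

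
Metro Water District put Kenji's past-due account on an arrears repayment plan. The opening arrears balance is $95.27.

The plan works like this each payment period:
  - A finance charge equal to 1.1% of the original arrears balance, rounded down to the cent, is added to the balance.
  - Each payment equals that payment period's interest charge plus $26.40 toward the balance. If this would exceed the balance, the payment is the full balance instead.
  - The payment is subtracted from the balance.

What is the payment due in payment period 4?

Payment period 1: $95.27 +$1.04 interest = $96.31; pay $27.44 → $68.87
Payment period 2: $68.87 +$1.04 interest = $69.91; pay $27.44 → $42.47
Payment period 3: $42.47 +$1.04 interest = $43.51; pay $27.44 → $16.07
Payment period 4: $16.07 +$1.04 interest = $17.11; pay $17.11 → $0.00

$17.11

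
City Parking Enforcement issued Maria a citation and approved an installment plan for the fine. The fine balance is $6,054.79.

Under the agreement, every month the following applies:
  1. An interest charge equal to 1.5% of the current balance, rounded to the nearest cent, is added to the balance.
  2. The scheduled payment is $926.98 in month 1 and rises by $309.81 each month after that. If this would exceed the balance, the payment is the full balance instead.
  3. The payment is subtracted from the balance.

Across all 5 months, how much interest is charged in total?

Month 1: $6,054.79 +$90.82 interest = $6,145.61; pay $926.98 → $5,218.63
Month 2: $5,218.63 +$78.28 interest = $5,296.91; pay $1,236.79 → $4,060.12
Month 3: $4,060.12 +$60.90 interest = $4,121.02; pay $1,546.60 → $2,574.42
Month 4: $2,574.42 +$38.62 interest = $2,613.04; pay $1,856.41 → $756.63
Month 5: $756.63 +$11.35 interest = $767.98; pay $767.98 → $0.00
Total interest: $90.82 + $78.28 + $60.90 + $38.62 + $11.35 = $279.97

$279.97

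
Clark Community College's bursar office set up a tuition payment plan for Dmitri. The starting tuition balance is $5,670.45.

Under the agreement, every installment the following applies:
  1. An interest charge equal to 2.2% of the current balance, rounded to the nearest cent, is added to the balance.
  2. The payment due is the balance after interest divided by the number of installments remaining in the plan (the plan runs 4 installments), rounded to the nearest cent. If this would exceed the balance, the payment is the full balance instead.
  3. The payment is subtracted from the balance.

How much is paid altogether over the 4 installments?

Installment 1: opening $5,670.45; interest $124.75 → $5,795.20; payment $1,448.80; balance $4,346.40
Installment 2: opening $4,346.40; interest $95.62 → $4,442.02; payment $1,480.67; balance $2,961.35
Installment 3: opening $2,961.35; interest $65.15 → $3,026.50; payment $1,513.25; balance $1,513.25
Installment 4: opening $1,513.25; interest $33.29 → $1,546.54; payment $1,546.54; balance $0.00
Total paid: $5,989.26

$5,989.26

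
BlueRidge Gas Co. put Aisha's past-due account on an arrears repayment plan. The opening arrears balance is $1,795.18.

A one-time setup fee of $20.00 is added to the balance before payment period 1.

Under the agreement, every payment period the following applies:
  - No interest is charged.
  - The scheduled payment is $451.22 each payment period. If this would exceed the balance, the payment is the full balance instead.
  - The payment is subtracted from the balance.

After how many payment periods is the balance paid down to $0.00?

5

Payment period 1: $1,815.18 − $451.22 → $1,363.96
Payment period 2: $1,363.96 − $451.22 → $912.74
Payment period 3: $912.74 − $451.22 → $461.52
Payment period 4: $461.52 − $451.22 → $10.30
Payment period 5: $10.30 − $10.30 → $0.00
Balance reaches $0.00 in payment period 5.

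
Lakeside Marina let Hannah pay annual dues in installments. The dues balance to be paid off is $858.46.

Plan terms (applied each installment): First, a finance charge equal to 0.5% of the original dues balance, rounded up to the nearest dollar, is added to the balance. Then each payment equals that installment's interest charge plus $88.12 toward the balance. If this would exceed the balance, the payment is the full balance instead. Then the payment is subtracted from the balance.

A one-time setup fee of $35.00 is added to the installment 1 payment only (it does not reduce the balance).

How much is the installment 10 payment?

$70.38

# | Opening | Interest | Payment | Fee | End bal
1 | $858.46 | $5.00 | $93.12 | $35.00 | $770.34
2 | $770.34 | $5.00 | $93.12 | — | $682.22
3 | $682.22 | $5.00 | $93.12 | — | $594.10
4 | $594.10 | $5.00 | $93.12 | — | $505.98
5 | $505.98 | $5.00 | $93.12 | — | $417.86
6 | $417.86 | $5.00 | $93.12 | — | $329.74
7 | $329.74 | $5.00 | $93.12 | — | $241.62
8 | $241.62 | $5.00 | $93.12 | — | $153.50
9 | $153.50 | $5.00 | $93.12 | — | $65.38
10 | $65.38 | $5.00 | $70.38 | — | $0.00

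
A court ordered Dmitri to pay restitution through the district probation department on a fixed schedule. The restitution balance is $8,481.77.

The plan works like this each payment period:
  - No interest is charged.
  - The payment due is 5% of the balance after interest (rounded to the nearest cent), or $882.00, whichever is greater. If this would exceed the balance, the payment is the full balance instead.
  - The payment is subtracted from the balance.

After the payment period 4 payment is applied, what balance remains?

$4,953.77

Payment period 1: $8,481.77 − $882.00 → $7,599.77
Payment period 2: $7,599.77 − $882.00 → $6,717.77
Payment period 3: $6,717.77 − $882.00 → $5,835.77
Payment period 4: $5,835.77 − $882.00 → $4,953.77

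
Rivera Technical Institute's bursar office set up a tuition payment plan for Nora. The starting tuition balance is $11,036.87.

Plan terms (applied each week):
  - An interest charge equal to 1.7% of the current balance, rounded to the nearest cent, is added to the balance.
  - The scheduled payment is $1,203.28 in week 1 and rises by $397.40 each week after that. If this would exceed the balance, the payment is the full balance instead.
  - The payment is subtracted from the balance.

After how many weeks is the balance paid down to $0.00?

6

Week 1: $11,036.87 +$187.63 interest = $11,224.50; pay $1,203.28 → $10,021.22
Week 2: $10,021.22 +$170.36 interest = $10,191.58; pay $1,600.68 → $8,590.90
Week 3: $8,590.90 +$146.05 interest = $8,736.95; pay $1,998.08 → $6,738.87
Week 4: $6,738.87 +$114.56 interest = $6,853.43; pay $2,395.48 → $4,457.95
Week 5: $4,457.95 +$75.79 interest = $4,533.74; pay $2,792.88 → $1,740.86
Week 6: $1,740.86 +$29.59 interest = $1,770.45; pay $1,770.45 → $0.00
Balance reaches $0.00 in week 6.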